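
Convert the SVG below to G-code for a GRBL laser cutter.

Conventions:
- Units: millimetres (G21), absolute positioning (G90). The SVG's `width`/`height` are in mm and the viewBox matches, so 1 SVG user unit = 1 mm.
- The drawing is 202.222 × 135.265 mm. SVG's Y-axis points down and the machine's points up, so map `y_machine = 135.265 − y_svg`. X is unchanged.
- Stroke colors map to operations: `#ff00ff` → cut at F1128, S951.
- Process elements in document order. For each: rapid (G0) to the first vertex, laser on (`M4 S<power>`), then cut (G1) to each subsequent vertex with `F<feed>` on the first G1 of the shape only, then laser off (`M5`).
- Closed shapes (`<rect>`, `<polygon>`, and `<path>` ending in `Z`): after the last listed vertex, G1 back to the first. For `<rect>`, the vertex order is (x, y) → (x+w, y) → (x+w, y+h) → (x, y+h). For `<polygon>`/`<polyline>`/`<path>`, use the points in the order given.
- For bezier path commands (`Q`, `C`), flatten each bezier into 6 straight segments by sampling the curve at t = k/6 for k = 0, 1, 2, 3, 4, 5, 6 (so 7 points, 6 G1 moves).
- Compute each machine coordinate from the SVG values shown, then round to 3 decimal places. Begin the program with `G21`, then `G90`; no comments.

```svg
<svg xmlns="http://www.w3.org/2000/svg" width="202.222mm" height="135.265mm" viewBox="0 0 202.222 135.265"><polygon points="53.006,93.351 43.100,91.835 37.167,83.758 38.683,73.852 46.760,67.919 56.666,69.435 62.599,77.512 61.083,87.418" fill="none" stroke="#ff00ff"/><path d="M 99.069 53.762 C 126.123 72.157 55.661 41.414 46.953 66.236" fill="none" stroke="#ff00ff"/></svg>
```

G21
G90
G0 X53.006 Y41.914
M4 S951
G1 X43.100 Y43.430 F1128
G1 X37.167 Y51.507
G1 X38.683 Y61.413
G1 X46.760 Y67.346
G1 X56.666 Y65.830
G1 X62.599 Y57.753
G1 X61.083 Y47.847
G1 X53.006 Y41.914
M5
G0 X99.069 Y81.503
M4 S951
G1 X105.207 Y75.916 F1128
G1 X99.517 Y75.609
G1 X86.422 Y77.676
G1 X70.347 Y79.207
G1 X55.716 Y77.294
G1 X46.953 Y69.029
M5

viewBox `0 0 202.222 135.265` with mm width/height → 1 unit = 1 mm. Flip: y_m = 135.265 − y_svg.

**Shape 1** — `<polygon>` regular polygon, stroke `#ff00ff` → cut (S951, F1128). Machine vertices: (53.006,41.914) → (43.100,43.430) → (37.167,51.507) → (38.683,61.413) → (46.760,67.346) → (56.666,65.830) → (62.599,57.753) → (61.083,47.847) → (53.006,41.914). Closed: final G1 returns to the first vertex.

**Shape 2** — `<path>` cubic bezier, stroke `#ff00ff` → cut (S951, F1128). Control points (SVG): P0=(99.069,53.762), P1=(126.123,72.157), P2=(55.661,41.414), P3=(46.953,66.236); sampled at t=k/6. Machine vertices: (99.069,81.503) → (105.207,75.916) → (99.517,75.609) → (86.422,77.676) → (70.347,79.207) → (55.716,77.294) → (46.953,69.029). Open path.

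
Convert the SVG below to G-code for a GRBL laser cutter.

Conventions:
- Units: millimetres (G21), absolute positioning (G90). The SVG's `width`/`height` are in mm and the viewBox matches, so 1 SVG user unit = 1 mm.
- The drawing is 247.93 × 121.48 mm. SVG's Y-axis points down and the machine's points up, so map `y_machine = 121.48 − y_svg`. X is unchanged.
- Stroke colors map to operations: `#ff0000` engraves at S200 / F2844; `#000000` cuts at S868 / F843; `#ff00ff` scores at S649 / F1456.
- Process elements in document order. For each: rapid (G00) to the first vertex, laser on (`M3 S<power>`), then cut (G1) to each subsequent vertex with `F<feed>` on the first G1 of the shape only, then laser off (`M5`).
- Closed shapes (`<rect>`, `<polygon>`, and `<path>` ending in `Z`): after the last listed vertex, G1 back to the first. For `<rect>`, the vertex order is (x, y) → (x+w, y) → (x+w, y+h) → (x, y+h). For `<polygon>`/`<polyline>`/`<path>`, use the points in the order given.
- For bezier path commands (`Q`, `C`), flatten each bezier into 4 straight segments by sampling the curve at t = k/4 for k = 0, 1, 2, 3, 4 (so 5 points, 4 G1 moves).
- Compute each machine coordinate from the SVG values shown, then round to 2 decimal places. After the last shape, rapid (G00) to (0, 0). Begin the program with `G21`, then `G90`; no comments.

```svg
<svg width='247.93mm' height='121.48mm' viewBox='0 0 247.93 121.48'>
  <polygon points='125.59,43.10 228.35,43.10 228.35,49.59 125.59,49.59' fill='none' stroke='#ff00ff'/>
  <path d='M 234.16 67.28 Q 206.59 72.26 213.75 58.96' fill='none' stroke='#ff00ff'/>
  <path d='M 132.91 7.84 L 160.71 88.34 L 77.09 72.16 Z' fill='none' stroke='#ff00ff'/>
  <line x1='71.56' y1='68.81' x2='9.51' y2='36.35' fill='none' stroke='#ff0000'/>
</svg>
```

viewBox `0 0 247.93 121.48` with mm width/height → 1 unit = 1 mm. Flip: y_m = 121.48 − y_svg.

**Shape 1** — `<polygon>` rectangle, stroke `#ff00ff` → score (S649, F1456). Machine vertices: (125.59,78.38) → (228.35,78.38) → (228.35,71.89) → (125.59,71.89) → (125.59,78.38). Closed: final G1 returns to the first vertex.

**Shape 2** — `<path>` quadratic bezier, stroke `#ff00ff` → score (S649, F1456). Control points (SVG): P0=(234.16,67.28), P1=(206.59,72.26), P2=(213.75,58.96); sampled at t=k/4. Machine vertices: (234.16,54.20) → (222.55,52.85) → (215.27,53.79) → (212.34,57.01) → (213.75,62.52). Open path.

**Shape 3** — `<path>` regular polygon, stroke `#ff00ff` → score (S649, F1456). Machine vertices: (132.91,113.64) → (160.71,33.14) → (77.09,49.32) → (132.91,113.64). Closed: final G1 returns to the first vertex.

**Shape 4** — `<line>` line segment, stroke `#ff0000` → engrave (S200, F2844). Machine vertices: (71.56,52.67) → (9.51,85.13). Open path.

G21
G90
G00 X125.59 Y78.38
M3 S649
G1 X228.35 Y78.38 F1456
G1 X228.35 Y71.89
G1 X125.59 Y71.89
G1 X125.59 Y78.38
M5
G00 X234.16 Y54.20
M3 S649
G1 X222.55 Y52.85 F1456
G1 X215.27 Y53.79
G1 X212.34 Y57.01
G1 X213.75 Y62.52
M5
G00 X132.91 Y113.64
M3 S649
G1 X160.71 Y33.14 F1456
G1 X77.09 Y49.32
G1 X132.91 Y113.64
M5
G00 X71.56 Y52.67
M3 S200
G1 X9.51 Y85.13 F2844
M5
G00 X0.00 Y0.00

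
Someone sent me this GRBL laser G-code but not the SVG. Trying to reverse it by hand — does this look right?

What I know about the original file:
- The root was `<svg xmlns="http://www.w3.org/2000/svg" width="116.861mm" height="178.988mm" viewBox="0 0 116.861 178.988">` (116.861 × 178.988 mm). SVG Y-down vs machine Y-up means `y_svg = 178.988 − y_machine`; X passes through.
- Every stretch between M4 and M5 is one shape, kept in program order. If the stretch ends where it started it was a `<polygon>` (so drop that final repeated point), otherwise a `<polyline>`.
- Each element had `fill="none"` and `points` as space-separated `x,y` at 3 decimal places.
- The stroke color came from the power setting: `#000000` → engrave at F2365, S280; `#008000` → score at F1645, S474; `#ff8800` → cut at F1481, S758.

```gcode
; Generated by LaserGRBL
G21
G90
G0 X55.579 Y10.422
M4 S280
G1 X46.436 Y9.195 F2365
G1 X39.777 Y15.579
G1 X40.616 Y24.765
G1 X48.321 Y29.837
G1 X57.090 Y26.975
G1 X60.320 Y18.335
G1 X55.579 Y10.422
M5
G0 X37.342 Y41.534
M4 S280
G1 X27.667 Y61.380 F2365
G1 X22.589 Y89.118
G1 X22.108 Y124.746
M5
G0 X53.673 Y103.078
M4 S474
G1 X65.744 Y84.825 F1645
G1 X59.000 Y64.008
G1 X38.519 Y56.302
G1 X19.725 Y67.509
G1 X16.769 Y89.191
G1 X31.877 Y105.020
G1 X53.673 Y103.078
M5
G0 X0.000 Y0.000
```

y_svg = 178.988 − y_m.

[1] S280→`#000000` (engrave); closed run; points: 55.579,168.566 46.436,169.793 39.777,163.409 40.616,154.223 48.321,149.151 57.090,152.013 60.320,160.653

[2] S280→`#000000` (engrave); open run; points: 37.342,137.454 27.667,117.608 22.589,89.870 22.108,54.242

[3] S474→`#008000` (score); closed run; points: 53.673,75.910 65.744,94.163 59.000,114.980 38.519,122.686 19.725,111.479 16.769,89.797 31.877,73.968

<svg xmlns="http://www.w3.org/2000/svg" width="116.861mm" height="178.988mm" viewBox="0 0 116.861 178.988">
  <polygon points="55.579,168.566 46.436,169.793 39.777,163.409 40.616,154.223 48.321,149.151 57.090,152.013 60.320,160.653" fill="none" stroke="#000000"/>
  <polyline points="37.342,137.454 27.667,117.608 22.589,89.870 22.108,54.242" fill="none" stroke="#000000"/>
  <polygon points="53.673,75.910 65.744,94.163 59.000,114.980 38.519,122.686 19.725,111.479 16.769,89.797 31.877,73.968" fill="none" stroke="#008000"/>
</svg>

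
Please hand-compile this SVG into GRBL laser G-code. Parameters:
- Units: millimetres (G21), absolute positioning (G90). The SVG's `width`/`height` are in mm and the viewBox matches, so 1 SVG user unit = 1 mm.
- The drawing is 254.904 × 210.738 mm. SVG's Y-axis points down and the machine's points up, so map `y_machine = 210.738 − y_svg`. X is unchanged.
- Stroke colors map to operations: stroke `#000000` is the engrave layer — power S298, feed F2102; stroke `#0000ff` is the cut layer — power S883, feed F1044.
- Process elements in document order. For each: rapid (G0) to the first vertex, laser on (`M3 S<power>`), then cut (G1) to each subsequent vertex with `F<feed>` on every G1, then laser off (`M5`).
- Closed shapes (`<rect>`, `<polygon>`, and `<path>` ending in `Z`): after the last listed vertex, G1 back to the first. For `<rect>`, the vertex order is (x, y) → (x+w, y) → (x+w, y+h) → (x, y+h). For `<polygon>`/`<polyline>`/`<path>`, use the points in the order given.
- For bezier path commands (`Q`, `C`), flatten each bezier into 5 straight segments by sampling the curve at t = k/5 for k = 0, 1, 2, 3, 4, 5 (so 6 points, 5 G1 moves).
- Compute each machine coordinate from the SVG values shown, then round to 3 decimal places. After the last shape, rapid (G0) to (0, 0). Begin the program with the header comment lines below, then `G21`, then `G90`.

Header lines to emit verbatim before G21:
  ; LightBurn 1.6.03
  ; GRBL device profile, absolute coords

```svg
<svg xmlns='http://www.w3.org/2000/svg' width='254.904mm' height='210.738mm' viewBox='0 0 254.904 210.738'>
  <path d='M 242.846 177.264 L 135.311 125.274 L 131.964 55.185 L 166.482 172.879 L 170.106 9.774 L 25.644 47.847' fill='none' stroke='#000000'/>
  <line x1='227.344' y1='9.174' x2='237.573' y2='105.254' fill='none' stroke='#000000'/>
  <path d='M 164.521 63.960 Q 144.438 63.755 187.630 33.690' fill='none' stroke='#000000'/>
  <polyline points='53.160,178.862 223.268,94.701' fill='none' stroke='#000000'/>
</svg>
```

; LightBurn 1.6.03
; GRBL device profile, absolute coords
G21
G90
G0 X242.846 Y33.474
M3 S298
G1 X135.311 Y85.464 F2102
G1 X131.964 Y155.553 F2102
G1 X166.482 Y37.859 F2102
G1 X170.106 Y200.964 F2102
G1 X25.644 Y162.891 F2102
M5
G0 X227.344 Y201.564
M3 S298
G1 X237.573 Y105.484 F2102
M5
G0 X164.521 Y146.778
M3 S298
G1 X159.019 Y148.054 F2102
G1 X158.579 Y151.720 F2102
G1 X163.200 Y157.774 F2102
G1 X172.884 Y166.216 F2102
G1 X187.630 Y177.048 F2102
M5
G0 X53.160 Y31.876
M3 S298
G1 X223.268 Y116.037 F2102
M5
G0 X0.000 Y0.000

viewBox `0 0 254.904 210.738` with mm width/height → 1 unit = 1 mm. Flip: y_m = 210.738 − y_svg.

**Shape 1** — `<path>` open polyline, stroke `#000000` → engrave (S298, F2102). Machine vertices: (242.846,33.474) → (135.311,85.464) → (131.964,155.553) → (166.482,37.859) → (170.106,200.964) → (25.644,162.891). Open path.

**Shape 2** — `<line>` line segment, stroke `#000000` → engrave (S298, F2102). Machine vertices: (227.344,201.564) → (237.573,105.484). Open path.

**Shape 3** — `<path>` quadratic bezier, stroke `#000000` → engrave (S298, F2102). Control points (SVG): P0=(164.521,63.960), P1=(144.438,63.755), P2=(187.630,33.690); sampled at t=k/5. Machine vertices: (164.521,146.778) → (159.019,148.054) → (158.579,151.720) → (163.200,157.774) → (172.884,166.216) → (187.630,177.048). Open path.

**Shape 4** — `<polyline>` line segment, stroke `#000000` → engrave (S298, F2102). Machine vertices: (53.160,31.876) → (223.268,116.037). Open path.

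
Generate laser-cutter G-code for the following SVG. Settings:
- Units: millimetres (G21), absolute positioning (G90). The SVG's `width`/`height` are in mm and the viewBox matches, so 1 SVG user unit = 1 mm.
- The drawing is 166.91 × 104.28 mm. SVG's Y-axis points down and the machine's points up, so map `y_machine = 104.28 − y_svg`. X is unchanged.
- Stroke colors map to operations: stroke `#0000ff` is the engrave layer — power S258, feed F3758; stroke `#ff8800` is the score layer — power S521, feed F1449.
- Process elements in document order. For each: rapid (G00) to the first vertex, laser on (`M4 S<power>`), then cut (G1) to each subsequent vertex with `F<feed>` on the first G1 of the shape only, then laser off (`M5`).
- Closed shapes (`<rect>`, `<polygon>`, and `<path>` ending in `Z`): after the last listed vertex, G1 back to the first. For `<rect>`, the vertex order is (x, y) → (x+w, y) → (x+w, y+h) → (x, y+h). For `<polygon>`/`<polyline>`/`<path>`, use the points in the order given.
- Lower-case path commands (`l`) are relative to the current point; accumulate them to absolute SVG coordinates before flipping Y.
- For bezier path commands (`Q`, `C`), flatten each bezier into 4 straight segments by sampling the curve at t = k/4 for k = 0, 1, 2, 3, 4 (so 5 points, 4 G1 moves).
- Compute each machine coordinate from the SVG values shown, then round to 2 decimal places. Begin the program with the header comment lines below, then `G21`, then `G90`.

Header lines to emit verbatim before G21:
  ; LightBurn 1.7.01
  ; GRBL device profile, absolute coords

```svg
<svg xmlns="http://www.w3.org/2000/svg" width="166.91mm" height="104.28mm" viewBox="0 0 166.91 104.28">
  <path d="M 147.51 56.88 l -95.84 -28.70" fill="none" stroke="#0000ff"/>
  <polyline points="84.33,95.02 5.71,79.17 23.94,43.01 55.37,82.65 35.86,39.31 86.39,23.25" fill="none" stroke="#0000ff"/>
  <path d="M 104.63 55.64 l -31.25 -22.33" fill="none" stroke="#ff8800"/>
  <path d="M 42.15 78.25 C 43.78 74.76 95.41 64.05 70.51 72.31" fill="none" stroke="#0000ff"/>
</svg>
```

Since the viewBox matches the mm dimensions, user units are millimetres directly. The only transform is the Y-flip y_m = 104.28 − y_svg.

Shape 1 is a line segment drawn with `<path>`. Its stroke #0000ff means engrave at S258, F3758. After flipping Y the toolpath is (147.51,47.40) → (51.67,76.10).

Shape 2 is a open polyline drawn with `<polyline>`. Its stroke #0000ff means engrave at S258, F3758. After flipping Y the toolpath is (84.33,9.26) → (5.71,25.11) → (23.94,61.27) → (55.37,21.63) → (35.86,64.97) → (86.39,81.03).

Shape 3 is a line segment drawn with `<path>`. Its stroke #ff8800 means score at S521, F1449. After flipping Y the toolpath is (104.63,48.64) → (73.38,70.97).

Shape 4 is a cubic bezier drawn with `<path>`. Its stroke #0000ff means engrave at S258, F3758. After flipping Y the toolpath is (42.15,26.03) → (50.77,29.59) → (66.28,33.41) → (76.81,35.02) → (70.51,31.97).

; LightBurn 1.7.01
; GRBL device profile, absolute coords
G21
G90
G00 X147.51 Y47.40
M4 S258
G1 X51.67 Y76.10 F3758
M5
G00 X84.33 Y9.26
M4 S258
G1 X5.71 Y25.11 F3758
G1 X23.94 Y61.27
G1 X55.37 Y21.63
G1 X35.86 Y64.97
G1 X86.39 Y81.03
M5
G00 X104.63 Y48.64
M4 S521
G1 X73.38 Y70.97 F1449
M5
G00 X42.15 Y26.03
M4 S258
G1 X50.77 Y29.59 F3758
G1 X66.28 Y33.41
G1 X76.81 Y35.02
G1 X70.51 Y31.97
M5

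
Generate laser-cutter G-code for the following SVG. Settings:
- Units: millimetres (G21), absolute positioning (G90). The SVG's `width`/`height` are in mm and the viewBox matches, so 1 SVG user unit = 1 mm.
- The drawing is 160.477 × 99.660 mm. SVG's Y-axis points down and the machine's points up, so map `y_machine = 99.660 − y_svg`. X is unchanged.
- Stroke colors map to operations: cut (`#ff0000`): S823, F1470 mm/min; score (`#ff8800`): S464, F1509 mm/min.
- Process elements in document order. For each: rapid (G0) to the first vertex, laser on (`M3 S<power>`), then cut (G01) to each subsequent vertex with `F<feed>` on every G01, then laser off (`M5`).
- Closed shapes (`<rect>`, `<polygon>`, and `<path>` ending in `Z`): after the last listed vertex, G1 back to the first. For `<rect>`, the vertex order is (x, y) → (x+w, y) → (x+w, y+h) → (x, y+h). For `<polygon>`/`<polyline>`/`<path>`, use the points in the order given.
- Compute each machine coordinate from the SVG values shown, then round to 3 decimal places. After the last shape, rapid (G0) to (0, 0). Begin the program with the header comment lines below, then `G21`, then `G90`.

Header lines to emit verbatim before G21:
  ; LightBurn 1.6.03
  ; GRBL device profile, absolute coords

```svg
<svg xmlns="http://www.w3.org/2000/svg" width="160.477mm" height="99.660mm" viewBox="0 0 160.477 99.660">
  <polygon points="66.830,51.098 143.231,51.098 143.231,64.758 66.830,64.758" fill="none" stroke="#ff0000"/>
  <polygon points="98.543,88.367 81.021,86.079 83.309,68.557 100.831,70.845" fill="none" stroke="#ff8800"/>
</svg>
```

; LightBurn 1.6.03
; GRBL device profile, absolute coords
G21
G90
G0 X66.830 Y48.562
M3 S823
G01 X143.231 Y48.562 F1470
G01 X143.231 Y34.902 F1470
G01 X66.830 Y34.902 F1470
G01 X66.830 Y48.562 F1470
M5
G0 X98.543 Y11.293
M3 S464
G01 X81.021 Y13.581 F1509
G01 X83.309 Y31.103 F1509
G01 X100.831 Y28.815 F1509
G01 X98.543 Y11.293 F1509
M5
G0 X0.000 Y0.000

1 u = 1 mm; y_m = 99.660 − y.

[1] `<polygon>` rectangle, #ff0000→cut S823 F1470: (66.830,48.562) → (143.231,48.562) → (143.231,34.902) → (66.830,34.902) → (66.830,48.562) (closed)

[2] `<polygon>` regular polygon, #ff8800→score S464 F1509: (98.543,11.293) → (81.021,13.581) → (83.309,31.103) → (100.831,28.815) → (98.543,11.293) (closed)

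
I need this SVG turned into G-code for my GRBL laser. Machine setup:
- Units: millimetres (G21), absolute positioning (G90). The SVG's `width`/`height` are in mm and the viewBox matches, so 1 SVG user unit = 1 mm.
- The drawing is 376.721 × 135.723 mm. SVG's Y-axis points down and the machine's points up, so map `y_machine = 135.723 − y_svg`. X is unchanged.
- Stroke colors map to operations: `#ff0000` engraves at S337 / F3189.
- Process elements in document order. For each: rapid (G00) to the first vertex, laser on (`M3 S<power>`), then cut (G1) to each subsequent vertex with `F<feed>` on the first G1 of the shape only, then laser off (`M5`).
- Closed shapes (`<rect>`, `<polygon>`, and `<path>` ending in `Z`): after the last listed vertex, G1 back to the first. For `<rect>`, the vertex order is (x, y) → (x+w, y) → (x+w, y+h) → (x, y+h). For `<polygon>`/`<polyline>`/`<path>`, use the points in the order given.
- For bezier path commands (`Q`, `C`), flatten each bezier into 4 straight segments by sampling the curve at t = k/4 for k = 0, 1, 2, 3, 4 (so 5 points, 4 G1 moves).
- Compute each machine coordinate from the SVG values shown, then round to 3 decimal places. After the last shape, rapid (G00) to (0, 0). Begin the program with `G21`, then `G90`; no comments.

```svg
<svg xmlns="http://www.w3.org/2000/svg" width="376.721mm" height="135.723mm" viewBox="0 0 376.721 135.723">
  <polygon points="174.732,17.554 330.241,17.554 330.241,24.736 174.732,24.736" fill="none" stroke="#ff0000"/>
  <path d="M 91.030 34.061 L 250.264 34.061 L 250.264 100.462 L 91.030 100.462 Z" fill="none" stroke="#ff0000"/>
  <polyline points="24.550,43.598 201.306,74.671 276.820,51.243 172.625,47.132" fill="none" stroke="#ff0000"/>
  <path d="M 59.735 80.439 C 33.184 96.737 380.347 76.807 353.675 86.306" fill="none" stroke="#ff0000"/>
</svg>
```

1 u = 1 mm; y_m = 135.723 − y.

[1] `<polygon>` rectangle, #ff0000→engrave S337 F3189: (174.732,118.169) → (330.241,118.169) → (330.241,110.987) → (174.732,110.987) → (174.732,118.169) (closed)

[2] `<path>` rectangle, #ff0000→engrave S337 F3189: (91.030,101.662) → (250.264,101.662) → (250.264,35.261) → (91.030,35.261) → (91.030,101.662) (closed)

[3] `<polyline>` open polyline, #ff0000→engrave S337 F3189: (24.550,92.125) → (201.306,61.052) → (276.820,84.480) → (172.625,88.591)

[4] `<path>` cubic bezier, #ff0000→engrave S337 F3189: (59.735,55.284) → (98.213,48.827) → (206.750,49.801) → (315.265,52.049) → (353.675,49.417)

G21
G90
G00 X174.732 Y118.169
M3 S337
G1 X330.241 Y118.169 F3189
G1 X330.241 Y110.987
G1 X174.732 Y110.987
G1 X174.732 Y118.169
M5
G00 X91.030 Y101.662
M3 S337
G1 X250.264 Y101.662 F3189
G1 X250.264 Y35.261
G1 X91.030 Y35.261
G1 X91.030 Y101.662
M5
G00 X24.550 Y92.125
M3 S337
G1 X201.306 Y61.052 F3189
G1 X276.820 Y84.480
G1 X172.625 Y88.591
M5
G00 X59.735 Y55.284
M3 S337
G1 X98.213 Y48.827 F3189
G1 X206.750 Y49.801
G1 X315.265 Y52.049
G1 X353.675 Y49.417
M5
G00 X0.000 Y0.000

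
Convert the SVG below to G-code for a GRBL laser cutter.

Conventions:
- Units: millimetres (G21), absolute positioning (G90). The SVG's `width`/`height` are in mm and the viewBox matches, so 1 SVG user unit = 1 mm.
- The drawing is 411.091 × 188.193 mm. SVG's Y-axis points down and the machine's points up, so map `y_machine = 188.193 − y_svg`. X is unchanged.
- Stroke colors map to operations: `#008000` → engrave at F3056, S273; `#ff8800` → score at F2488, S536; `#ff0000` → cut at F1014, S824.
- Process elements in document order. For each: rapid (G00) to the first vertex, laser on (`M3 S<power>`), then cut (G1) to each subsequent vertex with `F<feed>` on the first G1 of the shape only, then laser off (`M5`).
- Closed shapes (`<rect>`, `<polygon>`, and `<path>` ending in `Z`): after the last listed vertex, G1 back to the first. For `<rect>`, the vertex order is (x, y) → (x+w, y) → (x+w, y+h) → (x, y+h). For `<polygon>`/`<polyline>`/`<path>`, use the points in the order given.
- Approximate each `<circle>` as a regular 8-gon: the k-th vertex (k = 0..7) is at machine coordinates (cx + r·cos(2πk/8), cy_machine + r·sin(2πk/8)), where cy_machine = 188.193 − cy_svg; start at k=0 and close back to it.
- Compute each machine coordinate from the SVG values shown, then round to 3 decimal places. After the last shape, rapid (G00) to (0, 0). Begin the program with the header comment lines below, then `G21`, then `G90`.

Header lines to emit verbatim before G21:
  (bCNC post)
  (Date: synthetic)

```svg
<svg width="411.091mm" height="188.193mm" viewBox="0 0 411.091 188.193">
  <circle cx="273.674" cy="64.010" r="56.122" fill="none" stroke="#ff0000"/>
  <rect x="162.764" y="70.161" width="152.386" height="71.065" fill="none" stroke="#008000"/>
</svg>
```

(bCNC post)
(Date: synthetic)
G21
G90
G00 X329.796 Y124.183
M3 S824
G1 X313.358 Y163.867 F1014
G1 X273.674 Y180.305
G1 X233.990 Y163.867
G1 X217.552 Y124.183
G1 X233.990 Y84.499
G1 X273.674 Y68.061
G1 X313.358 Y84.499
G1 X329.796 Y124.183
M5
G00 X162.764 Y118.032
M3 S273
G1 X315.150 Y118.032 F3056
G1 X315.150 Y46.967
G1 X162.764 Y46.967
G1 X162.764 Y118.032
M5
G00 X0.000 Y0.000

1 u = 1 mm; y_m = 188.193 − y.

[1] `<circle>` circle, #ff0000→cut S824 F1014: (329.796,124.183) → (313.358,163.867) → (273.674,180.305) → (233.990,163.867) → (217.552,124.183) → (233.990,84.499) → (273.674,68.061) → (313.358,84.499) → (329.796,124.183) (closed)

[2] `<rect>` rectangle, #008000→engrave S273 F3056: (162.764,118.032) → (315.150,118.032) → (315.150,46.967) → (162.764,46.967) → (162.764,118.032) (closed)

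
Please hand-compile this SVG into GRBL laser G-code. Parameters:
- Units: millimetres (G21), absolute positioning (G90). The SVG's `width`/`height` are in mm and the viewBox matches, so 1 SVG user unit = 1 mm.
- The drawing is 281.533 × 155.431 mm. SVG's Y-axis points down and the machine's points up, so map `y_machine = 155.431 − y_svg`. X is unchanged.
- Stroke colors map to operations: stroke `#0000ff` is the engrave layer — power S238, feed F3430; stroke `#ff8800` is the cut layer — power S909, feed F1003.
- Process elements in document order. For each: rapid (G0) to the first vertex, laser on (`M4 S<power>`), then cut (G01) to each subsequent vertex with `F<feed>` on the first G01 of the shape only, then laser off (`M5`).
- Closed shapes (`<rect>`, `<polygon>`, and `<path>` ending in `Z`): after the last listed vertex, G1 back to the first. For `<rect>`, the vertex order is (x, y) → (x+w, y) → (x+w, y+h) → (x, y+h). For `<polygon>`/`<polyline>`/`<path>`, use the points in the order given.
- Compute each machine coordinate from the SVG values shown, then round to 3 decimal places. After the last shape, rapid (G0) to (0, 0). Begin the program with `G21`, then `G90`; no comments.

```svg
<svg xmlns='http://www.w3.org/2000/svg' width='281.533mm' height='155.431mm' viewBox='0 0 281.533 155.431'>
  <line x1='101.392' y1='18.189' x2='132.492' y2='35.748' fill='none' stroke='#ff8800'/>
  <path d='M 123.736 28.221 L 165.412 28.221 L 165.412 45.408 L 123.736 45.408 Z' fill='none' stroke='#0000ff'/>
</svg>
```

1 u = 1 mm; y_m = 155.431 − y.

[1] `<line>` line segment, #ff8800→cut S909 F1003: (101.392,137.242) → (132.492,119.683)

[2] `<path>` rectangle, #0000ff→engrave S238 F3430: (123.736,127.210) → (165.412,127.210) → (165.412,110.023) → (123.736,110.023) → (123.736,127.210) (closed)

G21
G90
G0 X101.392 Y137.242
M4 S909
G01 X132.492 Y119.683 F1003
M5
G0 X123.736 Y127.210
M4 S238
G01 X165.412 Y127.210 F3430
G01 X165.412 Y110.023
G01 X123.736 Y110.023
G01 X123.736 Y127.210
M5
G0 X0.000 Y0.000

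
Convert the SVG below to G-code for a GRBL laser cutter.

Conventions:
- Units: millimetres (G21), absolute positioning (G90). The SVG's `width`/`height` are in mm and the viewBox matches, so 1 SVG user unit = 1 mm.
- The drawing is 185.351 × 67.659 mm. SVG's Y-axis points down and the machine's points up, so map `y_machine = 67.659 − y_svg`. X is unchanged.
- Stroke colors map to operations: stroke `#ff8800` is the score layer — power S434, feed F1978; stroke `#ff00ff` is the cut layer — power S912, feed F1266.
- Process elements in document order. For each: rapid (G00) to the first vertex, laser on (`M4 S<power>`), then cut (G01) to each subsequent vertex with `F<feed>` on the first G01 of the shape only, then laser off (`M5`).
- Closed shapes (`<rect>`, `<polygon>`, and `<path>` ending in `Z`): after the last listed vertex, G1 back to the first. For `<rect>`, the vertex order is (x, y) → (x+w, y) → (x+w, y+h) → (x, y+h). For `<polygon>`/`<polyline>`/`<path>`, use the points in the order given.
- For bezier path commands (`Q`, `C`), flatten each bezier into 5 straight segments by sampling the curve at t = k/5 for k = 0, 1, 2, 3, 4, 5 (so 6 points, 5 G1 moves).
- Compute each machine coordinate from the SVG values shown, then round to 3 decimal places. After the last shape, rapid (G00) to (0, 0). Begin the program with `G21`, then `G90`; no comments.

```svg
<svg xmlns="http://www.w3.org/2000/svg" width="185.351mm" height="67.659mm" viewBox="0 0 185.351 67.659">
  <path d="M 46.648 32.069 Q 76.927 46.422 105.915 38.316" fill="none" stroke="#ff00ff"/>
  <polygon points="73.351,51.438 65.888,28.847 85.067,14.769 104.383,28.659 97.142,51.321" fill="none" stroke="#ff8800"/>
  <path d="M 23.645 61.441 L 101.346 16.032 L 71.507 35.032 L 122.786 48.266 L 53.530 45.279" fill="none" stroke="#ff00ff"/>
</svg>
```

1 u = 1 mm; y_m = 67.659 − y.

[1] `<path>` quadratic bezier, #ff00ff→cut S912 F1266: (46.648,35.590) → (58.708,30.747) → (70.665,27.701) → (82.518,26.452) → (94.268,26.999) → (105.915,29.343)

[2] `<polygon>` regular polygon, #ff8800→score S434 F1978: (73.351,16.221) → (65.888,38.812) → (85.067,52.890) → (104.383,39.000) → (97.142,16.338) → (73.351,16.221) (closed)

[3] `<path>` open polyline, #ff00ff→cut S912 F1266: (23.645,6.218) → (101.346,51.627) → (71.507,32.627) → (122.786,19.393) → (53.530,22.380)

G21
G90
G00 X46.648 Y35.590
M4 S912
G01 X58.708 Y30.747 F1266
G01 X70.665 Y27.701
G01 X82.518 Y26.452
G01 X94.268 Y26.999
G01 X105.915 Y29.343
M5
G00 X73.351 Y16.221
M4 S434
G01 X65.888 Y38.812 F1978
G01 X85.067 Y52.890
G01 X104.383 Y39.000
G01 X97.142 Y16.338
G01 X73.351 Y16.221
M5
G00 X23.645 Y6.218
M4 S912
G01 X101.346 Y51.627 F1266
G01 X71.507 Y32.627
G01 X122.786 Y19.393
G01 X53.530 Y22.380
M5
G00 X0.000 Y0.000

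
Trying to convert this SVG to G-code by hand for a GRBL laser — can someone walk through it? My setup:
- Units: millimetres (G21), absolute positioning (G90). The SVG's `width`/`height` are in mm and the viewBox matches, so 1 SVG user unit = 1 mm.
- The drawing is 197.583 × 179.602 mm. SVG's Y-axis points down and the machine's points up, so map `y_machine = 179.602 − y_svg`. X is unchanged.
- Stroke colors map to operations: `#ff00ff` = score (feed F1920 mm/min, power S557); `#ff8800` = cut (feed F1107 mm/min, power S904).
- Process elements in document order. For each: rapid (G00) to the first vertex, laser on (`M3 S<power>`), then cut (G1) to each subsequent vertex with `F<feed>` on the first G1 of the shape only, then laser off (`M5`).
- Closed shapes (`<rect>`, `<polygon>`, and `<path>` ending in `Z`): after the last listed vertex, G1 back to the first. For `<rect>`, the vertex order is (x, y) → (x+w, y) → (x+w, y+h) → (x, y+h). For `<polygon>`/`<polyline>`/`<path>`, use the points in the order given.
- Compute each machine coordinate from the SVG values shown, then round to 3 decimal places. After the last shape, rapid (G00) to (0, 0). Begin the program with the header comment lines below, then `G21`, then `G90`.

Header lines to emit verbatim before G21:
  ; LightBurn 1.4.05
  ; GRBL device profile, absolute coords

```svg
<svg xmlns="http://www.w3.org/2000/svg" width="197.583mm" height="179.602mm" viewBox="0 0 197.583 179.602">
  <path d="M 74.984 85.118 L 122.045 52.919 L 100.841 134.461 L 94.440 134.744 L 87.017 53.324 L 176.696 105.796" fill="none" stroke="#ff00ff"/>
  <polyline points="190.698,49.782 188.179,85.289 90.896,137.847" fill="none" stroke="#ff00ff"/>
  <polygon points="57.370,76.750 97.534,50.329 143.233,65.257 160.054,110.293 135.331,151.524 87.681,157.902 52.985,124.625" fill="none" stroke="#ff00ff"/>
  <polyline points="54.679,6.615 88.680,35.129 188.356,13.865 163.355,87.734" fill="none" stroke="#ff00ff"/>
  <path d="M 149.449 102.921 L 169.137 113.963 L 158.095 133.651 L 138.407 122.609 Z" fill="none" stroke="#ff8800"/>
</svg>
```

; LightBurn 1.4.05
; GRBL device profile, absolute coords
G21
G90
G00 X74.984 Y94.484
M3 S557
G1 X122.045 Y126.683 F1920
G1 X100.841 Y45.141
G1 X94.440 Y44.858
G1 X87.017 Y126.278
G1 X176.696 Y73.806
M5
G00 X190.698 Y129.820
M3 S557
G1 X188.179 Y94.313 F1920
G1 X90.896 Y41.755
M5
G00 X57.370 Y102.852
M3 S557
G1 X97.534 Y129.273 F1920
G1 X143.233 Y114.345
G1 X160.054 Y69.309
G1 X135.331 Y28.078
G1 X87.681 Y21.700
G1 X52.985 Y54.977
G1 X57.370 Y102.852
M5
G00 X54.679 Y172.987
M3 S557
G1 X88.680 Y144.473 F1920
G1 X188.356 Y165.737
G1 X163.355 Y91.868
M5
G00 X149.449 Y76.681
M3 S904
G1 X169.137 Y65.639 F1107
G1 X158.095 Y45.951
G1 X138.407 Y56.993
G1 X149.449 Y76.681
M5
G00 X0.000 Y0.000

Since the viewBox matches the mm dimensions, user units are millimetres directly. The only transform is the Y-flip y_m = 179.602 − y_svg.

Shape 1 is a open polyline drawn with `<path>`. Its stroke #ff00ff means score at S557, F1920. After flipping Y the toolpath is (74.984,94.484) → (122.045,126.683) → (100.841,45.141) → (94.440,44.858) → (87.017,126.278) → (176.696,73.806).

Shape 2 is a open polyline drawn with `<polyline>`. Its stroke #ff00ff means score at S557, F1920. After flipping Y the toolpath is (190.698,129.820) → (188.179,94.313) → (90.896,41.755).

Shape 3 is a regular polygon drawn with `<polygon>`. Its stroke #ff00ff means score at S557, F1920. After flipping Y the toolpath is (57.370,102.852) → (97.534,129.273) → (143.233,114.345) → (160.054,69.309) → (135.331,28.078) → (87.681,21.700) → (52.985,54.977) → (57.370,102.852), returning to the start.

Shape 4 is a open polyline drawn with `<polyline>`. Its stroke #ff00ff means score at S557, F1920. After flipping Y the toolpath is (54.679,172.987) → (88.680,144.473) → (188.356,165.737) → (163.355,91.868).

Shape 5 is a regular polygon drawn with `<path>`. Its stroke #ff8800 means cut at S904, F1107. After flipping Y the toolpath is (149.449,76.681) → (169.137,65.639) → (158.095,45.951) → (138.407,56.993) → (149.449,76.681), returning to the start.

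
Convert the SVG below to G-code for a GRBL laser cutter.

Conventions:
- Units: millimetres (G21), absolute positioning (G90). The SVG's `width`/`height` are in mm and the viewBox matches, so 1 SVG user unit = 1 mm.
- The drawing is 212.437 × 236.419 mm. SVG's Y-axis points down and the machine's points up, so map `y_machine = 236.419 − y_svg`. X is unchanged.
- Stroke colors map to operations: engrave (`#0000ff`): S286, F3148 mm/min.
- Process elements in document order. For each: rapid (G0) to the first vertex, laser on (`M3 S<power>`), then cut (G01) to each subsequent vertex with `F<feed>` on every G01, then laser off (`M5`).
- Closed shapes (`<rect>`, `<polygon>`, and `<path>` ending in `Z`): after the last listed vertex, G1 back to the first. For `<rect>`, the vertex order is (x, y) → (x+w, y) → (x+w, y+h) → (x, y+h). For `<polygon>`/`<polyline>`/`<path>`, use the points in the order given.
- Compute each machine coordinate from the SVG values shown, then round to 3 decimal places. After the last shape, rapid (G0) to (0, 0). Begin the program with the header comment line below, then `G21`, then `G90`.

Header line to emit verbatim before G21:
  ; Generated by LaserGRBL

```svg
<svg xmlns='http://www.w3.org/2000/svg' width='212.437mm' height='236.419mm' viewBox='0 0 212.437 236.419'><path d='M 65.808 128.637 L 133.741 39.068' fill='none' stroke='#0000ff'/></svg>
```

Since the viewBox matches the mm dimensions, user units are millimetres directly. The only transform is the Y-flip y_m = 236.419 − y_svg.

Shape 1 is a line segment drawn with `<path>`. Its stroke #0000ff means engrave at S286, F3148. After flipping Y the toolpath is (65.808,107.782) → (133.741,197.351).

; Generated by LaserGRBL
G21
G90
G0 X65.808 Y107.782
M3 S286
G01 X133.741 Y197.351 F3148
M5
G0 X0.000 Y0.000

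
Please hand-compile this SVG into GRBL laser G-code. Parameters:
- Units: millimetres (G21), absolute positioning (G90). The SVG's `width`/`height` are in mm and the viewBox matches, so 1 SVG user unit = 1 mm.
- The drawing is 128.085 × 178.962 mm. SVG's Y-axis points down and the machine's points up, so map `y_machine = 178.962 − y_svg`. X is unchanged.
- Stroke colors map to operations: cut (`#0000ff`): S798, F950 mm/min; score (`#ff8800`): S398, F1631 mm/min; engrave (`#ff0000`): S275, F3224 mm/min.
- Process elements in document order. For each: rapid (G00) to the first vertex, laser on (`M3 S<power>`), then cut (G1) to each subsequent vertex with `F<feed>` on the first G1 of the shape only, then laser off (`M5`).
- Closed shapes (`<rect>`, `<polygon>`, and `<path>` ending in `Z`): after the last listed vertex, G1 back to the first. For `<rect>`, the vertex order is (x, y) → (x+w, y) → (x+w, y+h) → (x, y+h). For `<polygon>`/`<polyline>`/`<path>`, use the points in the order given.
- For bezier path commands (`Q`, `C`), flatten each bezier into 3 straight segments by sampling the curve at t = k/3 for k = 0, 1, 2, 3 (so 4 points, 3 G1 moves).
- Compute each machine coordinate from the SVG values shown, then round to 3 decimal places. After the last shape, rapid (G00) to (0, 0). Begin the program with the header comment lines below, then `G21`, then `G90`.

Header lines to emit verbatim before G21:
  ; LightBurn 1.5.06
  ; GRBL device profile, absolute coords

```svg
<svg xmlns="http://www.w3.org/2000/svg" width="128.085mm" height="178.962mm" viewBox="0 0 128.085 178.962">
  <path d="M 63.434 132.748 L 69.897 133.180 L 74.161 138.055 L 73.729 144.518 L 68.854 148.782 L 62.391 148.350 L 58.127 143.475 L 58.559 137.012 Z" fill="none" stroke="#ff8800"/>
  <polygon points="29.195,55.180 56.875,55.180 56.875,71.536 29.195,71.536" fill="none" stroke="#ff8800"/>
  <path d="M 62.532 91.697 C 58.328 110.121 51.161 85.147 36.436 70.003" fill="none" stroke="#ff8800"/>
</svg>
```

Since the viewBox matches the mm dimensions, user units are millimetres directly. The only transform is the Y-flip y_m = 178.962 − y_svg.

Shape 1 is a regular polygon drawn with `<path>`. Its stroke #ff8800 means score at S398, F1631. After flipping Y the toolpath is (63.434,46.214) → (69.897,45.782) → (74.161,40.907) → (73.729,34.444) → (68.854,30.180) → (62.391,30.612) → (58.127,35.487) → (58.559,41.950) → (63.434,46.214), returning to the start.

Shape 2 is a rectangle drawn with `<polygon>`. Its stroke #ff8800 means score at S398, F1631. After flipping Y the toolpath is (29.195,123.782) → (56.875,123.782) → (56.875,107.426) → (29.195,107.426) → (29.195,123.782), returning to the start.

Shape 3 is a cubic bezier drawn with `<path>`. Its stroke #ff8800 means score at S398, F1631. After flipping Y the toolpath is (62.532,87.265) → (57.170,81.336) → (48.812,92.510) → (36.436,108.959).

; LightBurn 1.5.06
; GRBL device profile, absolute coords
G21
G90
G00 X63.434 Y46.214
M3 S398
G1 X69.897 Y45.782 F1631
G1 X74.161 Y40.907
G1 X73.729 Y34.444
G1 X68.854 Y30.180
G1 X62.391 Y30.612
G1 X58.127 Y35.487
G1 X58.559 Y41.950
G1 X63.434 Y46.214
M5
G00 X29.195 Y123.782
M3 S398
G1 X56.875 Y123.782 F1631
G1 X56.875 Y107.426
G1 X29.195 Y107.426
G1 X29.195 Y123.782
M5
G00 X62.532 Y87.265
M3 S398
G1 X57.170 Y81.336 F1631
G1 X48.812 Y92.510
G1 X36.436 Y108.959
M5
G00 X0.000 Y0.000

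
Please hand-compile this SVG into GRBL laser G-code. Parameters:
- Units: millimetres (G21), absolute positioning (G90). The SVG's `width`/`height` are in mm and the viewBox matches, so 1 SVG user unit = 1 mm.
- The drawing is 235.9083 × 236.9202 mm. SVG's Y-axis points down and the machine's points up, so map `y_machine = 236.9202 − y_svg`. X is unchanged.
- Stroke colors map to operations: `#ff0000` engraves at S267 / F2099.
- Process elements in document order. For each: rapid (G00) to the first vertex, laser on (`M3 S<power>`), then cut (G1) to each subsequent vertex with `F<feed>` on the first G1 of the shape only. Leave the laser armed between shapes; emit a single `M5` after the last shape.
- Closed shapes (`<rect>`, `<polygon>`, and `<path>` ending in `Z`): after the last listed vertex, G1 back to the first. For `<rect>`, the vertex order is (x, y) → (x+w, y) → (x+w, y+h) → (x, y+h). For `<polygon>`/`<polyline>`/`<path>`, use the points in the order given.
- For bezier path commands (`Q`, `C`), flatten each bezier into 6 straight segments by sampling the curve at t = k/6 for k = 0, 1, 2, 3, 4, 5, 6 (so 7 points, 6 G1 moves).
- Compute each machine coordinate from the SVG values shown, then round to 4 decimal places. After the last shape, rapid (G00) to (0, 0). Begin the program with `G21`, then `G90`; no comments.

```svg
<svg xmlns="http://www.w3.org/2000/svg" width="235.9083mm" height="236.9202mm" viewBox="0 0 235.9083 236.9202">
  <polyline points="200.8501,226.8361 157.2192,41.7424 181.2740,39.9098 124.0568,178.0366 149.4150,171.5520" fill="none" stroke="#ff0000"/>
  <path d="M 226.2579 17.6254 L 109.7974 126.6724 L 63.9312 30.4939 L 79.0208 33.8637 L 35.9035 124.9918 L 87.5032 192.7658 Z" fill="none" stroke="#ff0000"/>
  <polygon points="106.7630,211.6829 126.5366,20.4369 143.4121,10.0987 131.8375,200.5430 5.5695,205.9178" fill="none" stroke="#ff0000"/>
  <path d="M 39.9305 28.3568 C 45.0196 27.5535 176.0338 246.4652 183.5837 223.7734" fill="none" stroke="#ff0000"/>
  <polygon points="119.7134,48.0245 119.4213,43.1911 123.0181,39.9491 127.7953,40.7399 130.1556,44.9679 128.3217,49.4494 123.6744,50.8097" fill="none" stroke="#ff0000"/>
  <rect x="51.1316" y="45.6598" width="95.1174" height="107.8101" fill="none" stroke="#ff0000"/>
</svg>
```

G21
G90
G00 X200.8501 Y10.0841
M3 S267
G1 X157.2192 Y195.1778 F2099
G1 X181.2740 Y197.0104
G1 X124.0568 Y58.8836
G1 X149.4150 Y65.3682
G00 X226.2579 Y219.2948
M3 S267
G1 X109.7974 Y110.2478 F2099
G1 X63.9312 Y206.4263
G1 X79.0208 Y203.0565
G1 X35.9035 Y111.9284
G1 X87.5032 Y44.1544
G1 X226.2579 Y219.2948
G00 X106.7630 Y25.2373
M3 S267
G1 X126.5366 Y216.4833 F2099
G1 X143.4121 Y226.8215
G1 X131.8375 Y36.3772
G1 X5.5695 Y31.0024
G1 X106.7630 Y25.2373
G00 X39.9305 Y208.5634
M3 S267
G1 X51.8142 Y192.7912 F2099
G1 X77.7580 Y153.2142
G1 X110.8343 Y102.6469
G1 X144.1157 Y53.9036
G1 X170.6746 Y19.7988
G1 X183.5837 Y13.1468
G00 X119.7134 Y188.8957
M3 S267
G1 X119.4213 Y193.7291 F2099
G1 X123.0181 Y196.9711
G1 X127.7953 Y196.1803
G1 X130.1556 Y191.9523
G1 X128.3217 Y187.4708
G1 X123.6744 Y186.1105
G1 X119.7134 Y188.8957
G00 X51.1316 Y191.2604
M3 S267
G1 X146.2490 Y191.2604 F2099
G1 X146.2490 Y83.4503
G1 X51.1316 Y83.4503
G1 X51.1316 Y191.2604
M5
G00 X0.0000 Y0.0000

1 u = 1 mm; y_m = 236.9202 − y.

[1] `<polyline>` open polyline, #ff0000→engrave S267 F2099: (200.8501,10.0841) → (157.2192,195.1778) → (181.2740,197.0104) → (124.0568,58.8836) → (149.4150,65.3682)

[2] `<path>` closed polygon, #ff0000→engrave S267 F2099: (226.2579,219.2948) → (109.7974,110.2478) → (63.9312,206.4263) → (79.0208,203.0565) → (35.9035,111.9284) → (87.5032,44.1544) → (226.2579,219.2948) (closed)

[3] `<polygon>` closed polygon, #ff0000→engrave S267 F2099: (106.7630,25.2373) → (126.5366,216.4833) → (143.4121,226.8215) → (131.8375,36.3772) → (5.5695,31.0024) → (106.7630,25.2373) (closed)

[4] `<path>` cubic bezier, #ff0000→engrave S267 F2099: (39.9305,208.5634) → (51.8142,192.7912) → (77.7580,153.2142) → (110.8343,102.6469) → (144.1157,53.9036) → (170.6746,19.7988) → (183.5837,13.1468)

[5] `<polygon>` regular polygon, #ff0000→engrave S267 F2099: (119.7134,188.8957) → (119.4213,193.7291) → (123.0181,196.9711) → (127.7953,196.1803) → (130.1556,191.9523) → (128.3217,187.4708) → (123.6744,186.1105) → (119.7134,188.8957) (closed)

[6] `<rect>` rectangle, #ff0000→engrave S267 F2099: (51.1316,191.2604) → (146.2490,191.2604) → (146.2490,83.4503) → (51.1316,83.4503) → (51.1316,191.2604) (closed)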